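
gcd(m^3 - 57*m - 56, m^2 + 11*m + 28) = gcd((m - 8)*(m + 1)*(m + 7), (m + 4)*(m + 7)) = m + 7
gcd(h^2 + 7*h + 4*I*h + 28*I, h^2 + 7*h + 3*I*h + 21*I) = h + 7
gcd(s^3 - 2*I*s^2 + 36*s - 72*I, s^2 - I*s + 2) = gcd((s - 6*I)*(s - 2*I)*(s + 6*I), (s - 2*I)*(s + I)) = s - 2*I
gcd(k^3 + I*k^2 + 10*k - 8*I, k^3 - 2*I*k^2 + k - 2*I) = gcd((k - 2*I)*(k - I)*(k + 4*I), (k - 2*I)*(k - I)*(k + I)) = k^2 - 3*I*k - 2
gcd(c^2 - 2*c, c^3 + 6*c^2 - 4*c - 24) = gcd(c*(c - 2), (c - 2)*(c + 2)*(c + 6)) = c - 2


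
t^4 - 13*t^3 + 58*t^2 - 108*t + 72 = (t - 6)*(t - 3)*(t - 2)^2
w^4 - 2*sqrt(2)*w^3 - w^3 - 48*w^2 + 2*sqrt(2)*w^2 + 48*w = w*(w - 1)*(w - 6*sqrt(2))*(w + 4*sqrt(2))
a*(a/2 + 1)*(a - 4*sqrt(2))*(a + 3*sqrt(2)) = a^4/2 - sqrt(2)*a^3/2 + a^3 - 12*a^2 - sqrt(2)*a^2 - 24*a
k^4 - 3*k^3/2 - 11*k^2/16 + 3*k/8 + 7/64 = (k - 7/4)*(k - 1/2)*(k + 1/4)*(k + 1/2)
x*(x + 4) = x^2 + 4*x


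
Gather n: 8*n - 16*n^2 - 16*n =-16*n^2 - 8*n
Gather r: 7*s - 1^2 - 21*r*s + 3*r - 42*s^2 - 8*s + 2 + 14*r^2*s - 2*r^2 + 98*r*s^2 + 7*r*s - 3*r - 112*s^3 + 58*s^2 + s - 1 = r^2*(14*s - 2) + r*(98*s^2 - 14*s) - 112*s^3 + 16*s^2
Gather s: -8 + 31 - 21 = 2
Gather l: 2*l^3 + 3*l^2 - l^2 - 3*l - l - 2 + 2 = 2*l^3 + 2*l^2 - 4*l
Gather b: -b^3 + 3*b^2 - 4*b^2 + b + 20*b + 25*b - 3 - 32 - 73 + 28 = -b^3 - b^2 + 46*b - 80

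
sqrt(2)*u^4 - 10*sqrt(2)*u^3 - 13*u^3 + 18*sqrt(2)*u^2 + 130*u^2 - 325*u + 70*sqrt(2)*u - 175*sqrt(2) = (u - 5)^2*(u - 7*sqrt(2))*(sqrt(2)*u + 1)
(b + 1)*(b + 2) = b^2 + 3*b + 2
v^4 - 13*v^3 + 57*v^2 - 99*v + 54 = (v - 6)*(v - 3)^2*(v - 1)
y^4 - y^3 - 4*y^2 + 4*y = y*(y - 2)*(y - 1)*(y + 2)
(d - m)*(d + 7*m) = d^2 + 6*d*m - 7*m^2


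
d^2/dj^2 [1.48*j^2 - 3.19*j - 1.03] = 2.96000000000000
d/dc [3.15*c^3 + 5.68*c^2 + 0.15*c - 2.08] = 9.45*c^2 + 11.36*c + 0.15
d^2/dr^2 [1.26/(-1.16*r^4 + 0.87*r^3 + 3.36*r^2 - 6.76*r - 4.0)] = ((17.5392*r^2 - 6.5772*r - 8.4672)*(1.16*r^4 - 0.87*r^3 - 3.36*r^2 + 6.76*r + 4.0) - 1.26*(4.64*r^3 - 2.61*r^2 - 6.72*r + 6.76)*(9.28*r^3 - 5.22*r^2 - 13.44*r + 13.52))/(1.16*r^4 - 0.87*r^3 - 3.36*r^2 + 6.76*r + 4.0)^3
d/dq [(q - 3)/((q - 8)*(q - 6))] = (-q^2 + 6*q + 6)/(q^4 - 28*q^3 + 292*q^2 - 1344*q + 2304)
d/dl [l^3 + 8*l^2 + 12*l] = 3*l^2 + 16*l + 12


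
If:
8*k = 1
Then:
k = 1/8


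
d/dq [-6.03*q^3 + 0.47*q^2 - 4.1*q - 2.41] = -18.09*q^2 + 0.94*q - 4.1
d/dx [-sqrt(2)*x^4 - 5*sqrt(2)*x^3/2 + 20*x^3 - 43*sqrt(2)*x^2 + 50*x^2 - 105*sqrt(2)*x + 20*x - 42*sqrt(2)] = -4*sqrt(2)*x^3 - 15*sqrt(2)*x^2/2 + 60*x^2 - 86*sqrt(2)*x + 100*x - 105*sqrt(2) + 20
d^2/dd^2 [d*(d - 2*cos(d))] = 2*d*cos(d) + 4*sin(d) + 2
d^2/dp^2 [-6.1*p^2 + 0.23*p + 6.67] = -12.2000000000000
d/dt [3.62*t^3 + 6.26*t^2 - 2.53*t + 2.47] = 10.86*t^2 + 12.52*t - 2.53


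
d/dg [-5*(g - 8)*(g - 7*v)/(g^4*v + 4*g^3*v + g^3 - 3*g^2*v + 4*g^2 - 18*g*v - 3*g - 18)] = 5*((g - 8)*(g - 7*v)*(4*g^3*v + 12*g^2*v + 3*g^2 - 6*g*v + 8*g - 18*v - 3) + (-2*g + 7*v + 8)*(g^4*v + 4*g^3*v + g^3 - 3*g^2*v + 4*g^2 - 18*g*v - 3*g - 18))/(g^4*v + 4*g^3*v + g^3 - 3*g^2*v + 4*g^2 - 18*g*v - 3*g - 18)^2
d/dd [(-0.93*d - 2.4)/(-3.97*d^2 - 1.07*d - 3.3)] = (-3.6921*d^2 - 19.056*d + 0.501)/(15.7609*d^4 + 8.4958*d^3 + 27.3469*d^2 + 7.062*d + 10.89)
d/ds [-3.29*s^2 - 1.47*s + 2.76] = -6.58*s - 1.47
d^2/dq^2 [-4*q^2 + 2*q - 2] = -8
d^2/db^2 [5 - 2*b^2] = -4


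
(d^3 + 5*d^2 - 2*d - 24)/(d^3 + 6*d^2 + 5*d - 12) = (d - 2)/(d - 1)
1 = 1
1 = 1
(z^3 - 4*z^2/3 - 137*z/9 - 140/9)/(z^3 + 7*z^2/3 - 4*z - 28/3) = (3*z^2 - 11*z - 20)/(3*(z^2 - 4))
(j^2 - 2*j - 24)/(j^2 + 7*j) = (j^2 - 2*j - 24)/(j*(j + 7))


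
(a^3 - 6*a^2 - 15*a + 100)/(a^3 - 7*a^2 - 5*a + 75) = (a + 4)/(a + 3)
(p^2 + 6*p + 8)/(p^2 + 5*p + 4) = (p + 2)/(p + 1)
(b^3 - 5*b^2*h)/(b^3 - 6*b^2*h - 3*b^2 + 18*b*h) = b*(b - 5*h)/(b^2 - 6*b*h - 3*b + 18*h)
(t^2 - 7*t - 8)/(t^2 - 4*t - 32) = (t + 1)/(t + 4)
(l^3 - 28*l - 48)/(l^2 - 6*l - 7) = (-l^3 + 28*l + 48)/(-l^2 + 6*l + 7)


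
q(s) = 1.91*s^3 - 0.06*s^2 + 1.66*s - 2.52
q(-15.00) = -6487.17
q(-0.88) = -5.33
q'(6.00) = 207.22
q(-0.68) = -4.28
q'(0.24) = 1.96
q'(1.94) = 22.99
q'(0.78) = 5.05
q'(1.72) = 18.41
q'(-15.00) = 1292.71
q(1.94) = 14.42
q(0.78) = -0.36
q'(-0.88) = 6.20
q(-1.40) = -10.20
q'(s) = 5.73*s^2 - 0.12*s + 1.66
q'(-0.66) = 4.24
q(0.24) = -2.10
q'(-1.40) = 13.06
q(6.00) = 417.84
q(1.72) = 9.88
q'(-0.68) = 4.39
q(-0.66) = -4.19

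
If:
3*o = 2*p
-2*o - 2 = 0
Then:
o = -1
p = -3/2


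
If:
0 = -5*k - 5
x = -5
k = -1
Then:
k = -1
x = -5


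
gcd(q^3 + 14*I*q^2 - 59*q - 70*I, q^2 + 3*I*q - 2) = q + 2*I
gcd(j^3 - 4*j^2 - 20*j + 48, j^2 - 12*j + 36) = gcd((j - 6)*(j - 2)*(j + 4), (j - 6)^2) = j - 6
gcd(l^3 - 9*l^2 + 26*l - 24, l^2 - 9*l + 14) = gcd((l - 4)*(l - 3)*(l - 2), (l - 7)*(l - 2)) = l - 2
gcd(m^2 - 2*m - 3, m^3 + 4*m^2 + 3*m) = m + 1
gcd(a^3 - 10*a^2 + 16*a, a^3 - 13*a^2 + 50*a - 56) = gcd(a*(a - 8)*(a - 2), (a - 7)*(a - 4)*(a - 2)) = a - 2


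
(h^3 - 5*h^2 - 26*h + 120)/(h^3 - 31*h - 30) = (h - 4)/(h + 1)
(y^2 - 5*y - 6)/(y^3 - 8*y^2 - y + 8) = (y - 6)/(y^2 - 9*y + 8)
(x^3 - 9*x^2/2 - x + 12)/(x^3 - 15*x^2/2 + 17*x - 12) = (2*x + 3)/(2*x - 3)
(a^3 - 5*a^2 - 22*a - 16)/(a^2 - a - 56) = (a^2 + 3*a + 2)/(a + 7)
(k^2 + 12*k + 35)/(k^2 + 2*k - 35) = (k + 5)/(k - 5)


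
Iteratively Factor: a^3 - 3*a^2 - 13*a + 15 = (a - 1)*(a^2 - 2*a - 15) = (a - 5)*(a - 1)*(a + 3)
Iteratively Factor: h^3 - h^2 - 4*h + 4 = (h - 1)*(h^2 - 4) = (h - 2)*(h - 1)*(h + 2)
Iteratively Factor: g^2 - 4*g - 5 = (g - 5)*(g + 1)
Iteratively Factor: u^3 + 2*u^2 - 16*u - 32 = (u + 4)*(u^2 - 2*u - 8) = (u + 2)*(u + 4)*(u - 4)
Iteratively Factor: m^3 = (m)*(m^2) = m^2*(m)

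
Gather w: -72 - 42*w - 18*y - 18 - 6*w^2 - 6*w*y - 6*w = -6*w^2 + w*(-6*y - 48) - 18*y - 90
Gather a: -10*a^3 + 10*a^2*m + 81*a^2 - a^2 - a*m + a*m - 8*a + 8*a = -10*a^3 + a^2*(10*m + 80)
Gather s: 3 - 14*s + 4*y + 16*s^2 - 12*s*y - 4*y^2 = 16*s^2 + s*(-12*y - 14) - 4*y^2 + 4*y + 3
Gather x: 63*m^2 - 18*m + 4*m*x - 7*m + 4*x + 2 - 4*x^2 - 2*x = 63*m^2 - 25*m - 4*x^2 + x*(4*m + 2) + 2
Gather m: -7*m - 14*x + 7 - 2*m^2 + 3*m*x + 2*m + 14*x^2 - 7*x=-2*m^2 + m*(3*x - 5) + 14*x^2 - 21*x + 7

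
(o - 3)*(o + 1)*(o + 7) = o^3 + 5*o^2 - 17*o - 21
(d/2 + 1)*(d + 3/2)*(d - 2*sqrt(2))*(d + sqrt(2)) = d^4/2 - sqrt(2)*d^3/2 + 7*d^3/4 - 7*sqrt(2)*d^2/4 - d^2/2 - 7*d - 3*sqrt(2)*d/2 - 6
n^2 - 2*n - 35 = (n - 7)*(n + 5)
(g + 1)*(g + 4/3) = g^2 + 7*g/3 + 4/3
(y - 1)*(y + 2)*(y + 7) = y^3 + 8*y^2 + 5*y - 14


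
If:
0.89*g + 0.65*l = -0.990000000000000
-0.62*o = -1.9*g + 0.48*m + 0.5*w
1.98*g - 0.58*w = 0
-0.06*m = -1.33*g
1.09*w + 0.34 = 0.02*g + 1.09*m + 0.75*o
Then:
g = 0.04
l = -1.58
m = 0.96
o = -0.73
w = 0.15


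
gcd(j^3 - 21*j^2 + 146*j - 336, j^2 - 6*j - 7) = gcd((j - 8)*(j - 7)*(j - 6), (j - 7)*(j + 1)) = j - 7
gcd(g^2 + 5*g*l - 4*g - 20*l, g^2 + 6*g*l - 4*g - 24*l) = g - 4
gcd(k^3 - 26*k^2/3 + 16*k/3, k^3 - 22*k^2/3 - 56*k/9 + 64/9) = k^2 - 26*k/3 + 16/3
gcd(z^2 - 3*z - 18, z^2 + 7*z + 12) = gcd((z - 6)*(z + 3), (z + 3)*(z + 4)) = z + 3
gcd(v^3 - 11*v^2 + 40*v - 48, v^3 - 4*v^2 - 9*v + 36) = v^2 - 7*v + 12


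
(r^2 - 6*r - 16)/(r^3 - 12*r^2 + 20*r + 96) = 1/(r - 6)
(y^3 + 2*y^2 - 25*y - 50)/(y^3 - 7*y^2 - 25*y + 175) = (y + 2)/(y - 7)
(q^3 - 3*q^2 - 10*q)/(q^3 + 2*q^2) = (q - 5)/q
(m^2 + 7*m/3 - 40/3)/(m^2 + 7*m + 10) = (m - 8/3)/(m + 2)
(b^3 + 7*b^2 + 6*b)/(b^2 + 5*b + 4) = b*(b + 6)/(b + 4)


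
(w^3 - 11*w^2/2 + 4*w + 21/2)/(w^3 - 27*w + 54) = (2*w^2 - 5*w - 7)/(2*(w^2 + 3*w - 18))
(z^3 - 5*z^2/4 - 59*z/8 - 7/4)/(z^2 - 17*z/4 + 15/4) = (8*z^3 - 10*z^2 - 59*z - 14)/(2*(4*z^2 - 17*z + 15))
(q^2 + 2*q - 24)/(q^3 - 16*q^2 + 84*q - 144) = (q + 6)/(q^2 - 12*q + 36)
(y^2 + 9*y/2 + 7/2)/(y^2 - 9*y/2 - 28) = (y + 1)/(y - 8)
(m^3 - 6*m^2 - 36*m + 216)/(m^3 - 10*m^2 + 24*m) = (m^2 - 36)/(m*(m - 4))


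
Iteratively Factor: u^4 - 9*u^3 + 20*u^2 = (u - 5)*(u^3 - 4*u^2) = (u - 5)*(u - 4)*(u^2) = u*(u - 5)*(u - 4)*(u)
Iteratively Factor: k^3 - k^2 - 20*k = (k - 5)*(k^2 + 4*k) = k*(k - 5)*(k + 4)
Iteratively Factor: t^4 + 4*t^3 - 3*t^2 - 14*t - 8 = (t + 1)*(t^3 + 3*t^2 - 6*t - 8) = (t + 1)*(t + 4)*(t^2 - t - 2) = (t + 1)^2*(t + 4)*(t - 2)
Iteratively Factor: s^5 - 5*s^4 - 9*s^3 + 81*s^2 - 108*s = (s - 3)*(s^4 - 2*s^3 - 15*s^2 + 36*s) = (s - 3)^2*(s^3 + s^2 - 12*s) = (s - 3)^3*(s^2 + 4*s) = s*(s - 3)^3*(s + 4)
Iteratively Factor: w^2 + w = (w)*(w + 1)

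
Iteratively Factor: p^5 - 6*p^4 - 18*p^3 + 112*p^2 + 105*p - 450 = (p - 5)*(p^4 - p^3 - 23*p^2 - 3*p + 90) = (p - 5)^2*(p^3 + 4*p^2 - 3*p - 18) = (p - 5)^2*(p - 2)*(p^2 + 6*p + 9) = (p - 5)^2*(p - 2)*(p + 3)*(p + 3)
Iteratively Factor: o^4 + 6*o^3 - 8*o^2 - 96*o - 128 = (o + 2)*(o^3 + 4*o^2 - 16*o - 64) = (o + 2)*(o + 4)*(o^2 - 16) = (o + 2)*(o + 4)^2*(o - 4)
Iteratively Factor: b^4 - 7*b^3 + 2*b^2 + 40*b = (b)*(b^3 - 7*b^2 + 2*b + 40) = b*(b + 2)*(b^2 - 9*b + 20) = b*(b - 4)*(b + 2)*(b - 5)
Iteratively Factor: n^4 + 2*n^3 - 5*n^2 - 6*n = (n)*(n^3 + 2*n^2 - 5*n - 6) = n*(n - 2)*(n^2 + 4*n + 3) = n*(n - 2)*(n + 1)*(n + 3)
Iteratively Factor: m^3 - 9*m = (m)*(m^2 - 9) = m*(m - 3)*(m + 3)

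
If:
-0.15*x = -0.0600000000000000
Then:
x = 0.40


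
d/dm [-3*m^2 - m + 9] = -6*m - 1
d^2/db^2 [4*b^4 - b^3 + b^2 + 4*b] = 48*b^2 - 6*b + 2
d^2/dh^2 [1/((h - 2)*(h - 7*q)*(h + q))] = 2*((h - 2)^2*(h - 7*q)^2 + (h - 2)^2*(h - 7*q)*(h + q) + (h - 2)^2*(h + q)^2 + (h - 2)*(h - 7*q)^2*(h + q) + (h - 2)*(h - 7*q)*(h + q)^2 + (h - 7*q)^2*(h + q)^2)/((h - 2)^3*(h - 7*q)^3*(h + q)^3)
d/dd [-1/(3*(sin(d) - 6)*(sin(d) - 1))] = (2*sin(d) - 7)*cos(d)/(3*(sin(d) - 6)^2*(sin(d) - 1)^2)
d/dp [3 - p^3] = -3*p^2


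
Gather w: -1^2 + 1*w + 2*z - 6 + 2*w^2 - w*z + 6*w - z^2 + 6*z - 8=2*w^2 + w*(7 - z) - z^2 + 8*z - 15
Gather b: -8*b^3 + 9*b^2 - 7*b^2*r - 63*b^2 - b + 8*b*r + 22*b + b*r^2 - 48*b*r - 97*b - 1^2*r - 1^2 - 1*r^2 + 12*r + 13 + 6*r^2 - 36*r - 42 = -8*b^3 + b^2*(-7*r - 54) + b*(r^2 - 40*r - 76) + 5*r^2 - 25*r - 30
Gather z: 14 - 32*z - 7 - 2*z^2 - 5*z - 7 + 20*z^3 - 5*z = 20*z^3 - 2*z^2 - 42*z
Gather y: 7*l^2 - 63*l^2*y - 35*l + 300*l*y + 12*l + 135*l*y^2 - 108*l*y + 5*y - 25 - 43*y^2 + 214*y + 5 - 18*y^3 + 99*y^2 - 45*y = 7*l^2 - 23*l - 18*y^3 + y^2*(135*l + 56) + y*(-63*l^2 + 192*l + 174) - 20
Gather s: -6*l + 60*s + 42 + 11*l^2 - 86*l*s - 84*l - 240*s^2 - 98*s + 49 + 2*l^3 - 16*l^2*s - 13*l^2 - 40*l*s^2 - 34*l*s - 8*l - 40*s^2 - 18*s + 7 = 2*l^3 - 2*l^2 - 98*l + s^2*(-40*l - 280) + s*(-16*l^2 - 120*l - 56) + 98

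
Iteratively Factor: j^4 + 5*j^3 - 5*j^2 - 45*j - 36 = (j + 1)*(j^3 + 4*j^2 - 9*j - 36) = (j - 3)*(j + 1)*(j^2 + 7*j + 12) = (j - 3)*(j + 1)*(j + 4)*(j + 3)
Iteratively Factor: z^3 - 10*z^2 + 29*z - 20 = (z - 5)*(z^2 - 5*z + 4) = (z - 5)*(z - 4)*(z - 1)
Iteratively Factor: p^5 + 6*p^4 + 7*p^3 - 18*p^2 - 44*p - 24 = (p + 2)*(p^4 + 4*p^3 - p^2 - 16*p - 12) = (p - 2)*(p + 2)*(p^3 + 6*p^2 + 11*p + 6) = (p - 2)*(p + 2)^2*(p^2 + 4*p + 3) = (p - 2)*(p + 1)*(p + 2)^2*(p + 3)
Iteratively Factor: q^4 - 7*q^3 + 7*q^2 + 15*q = (q - 3)*(q^3 - 4*q^2 - 5*q) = (q - 3)*(q + 1)*(q^2 - 5*q) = (q - 5)*(q - 3)*(q + 1)*(q)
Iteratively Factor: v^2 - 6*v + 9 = (v - 3)*(v - 3)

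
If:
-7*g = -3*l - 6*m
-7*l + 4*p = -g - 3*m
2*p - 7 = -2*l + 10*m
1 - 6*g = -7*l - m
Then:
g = -681/433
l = -573/433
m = -508/433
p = -903/866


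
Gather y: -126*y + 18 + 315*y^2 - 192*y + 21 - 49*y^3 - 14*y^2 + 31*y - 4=-49*y^3 + 301*y^2 - 287*y + 35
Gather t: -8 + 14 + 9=15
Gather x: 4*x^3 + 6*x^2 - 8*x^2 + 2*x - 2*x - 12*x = 4*x^3 - 2*x^2 - 12*x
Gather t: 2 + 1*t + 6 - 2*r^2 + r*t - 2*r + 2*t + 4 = -2*r^2 - 2*r + t*(r + 3) + 12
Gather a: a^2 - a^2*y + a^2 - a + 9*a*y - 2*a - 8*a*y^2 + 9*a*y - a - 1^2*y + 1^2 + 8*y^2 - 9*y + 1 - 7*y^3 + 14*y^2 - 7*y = a^2*(2 - y) + a*(-8*y^2 + 18*y - 4) - 7*y^3 + 22*y^2 - 17*y + 2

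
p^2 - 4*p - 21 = (p - 7)*(p + 3)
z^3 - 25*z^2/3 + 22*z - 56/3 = (z - 4)*(z - 7/3)*(z - 2)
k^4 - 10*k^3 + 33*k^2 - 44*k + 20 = (k - 5)*(k - 2)^2*(k - 1)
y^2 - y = y*(y - 1)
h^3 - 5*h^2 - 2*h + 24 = (h - 4)*(h - 3)*(h + 2)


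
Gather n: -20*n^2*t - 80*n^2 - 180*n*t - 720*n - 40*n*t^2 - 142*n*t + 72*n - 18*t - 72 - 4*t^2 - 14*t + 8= n^2*(-20*t - 80) + n*(-40*t^2 - 322*t - 648) - 4*t^2 - 32*t - 64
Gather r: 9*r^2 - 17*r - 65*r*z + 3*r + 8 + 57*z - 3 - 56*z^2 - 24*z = 9*r^2 + r*(-65*z - 14) - 56*z^2 + 33*z + 5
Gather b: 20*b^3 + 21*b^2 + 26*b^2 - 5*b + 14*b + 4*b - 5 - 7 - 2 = 20*b^3 + 47*b^2 + 13*b - 14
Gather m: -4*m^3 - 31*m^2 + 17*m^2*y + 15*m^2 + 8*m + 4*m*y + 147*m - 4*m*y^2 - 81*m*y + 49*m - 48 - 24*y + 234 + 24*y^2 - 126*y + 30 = -4*m^3 + m^2*(17*y - 16) + m*(-4*y^2 - 77*y + 204) + 24*y^2 - 150*y + 216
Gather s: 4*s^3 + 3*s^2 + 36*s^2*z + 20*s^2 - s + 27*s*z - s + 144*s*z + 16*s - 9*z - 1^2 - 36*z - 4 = 4*s^3 + s^2*(36*z + 23) + s*(171*z + 14) - 45*z - 5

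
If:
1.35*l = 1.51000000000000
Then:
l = 1.12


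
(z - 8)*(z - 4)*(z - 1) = z^3 - 13*z^2 + 44*z - 32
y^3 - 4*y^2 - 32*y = y*(y - 8)*(y + 4)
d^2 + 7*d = d*(d + 7)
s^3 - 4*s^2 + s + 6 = (s - 3)*(s - 2)*(s + 1)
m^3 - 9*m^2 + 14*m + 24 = (m - 6)*(m - 4)*(m + 1)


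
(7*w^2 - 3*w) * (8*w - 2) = 56*w^3 - 38*w^2 + 6*w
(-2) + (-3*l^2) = -3*l^2 - 2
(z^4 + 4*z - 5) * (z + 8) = z^5 + 8*z^4 + 4*z^2 + 27*z - 40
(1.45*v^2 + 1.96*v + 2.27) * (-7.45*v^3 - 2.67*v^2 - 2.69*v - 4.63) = -10.8025*v^5 - 18.4735*v^4 - 26.0452*v^3 - 18.0468*v^2 - 15.1811*v - 10.5101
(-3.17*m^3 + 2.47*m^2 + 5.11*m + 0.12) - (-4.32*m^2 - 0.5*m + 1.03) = -3.17*m^3 + 6.79*m^2 + 5.61*m - 0.91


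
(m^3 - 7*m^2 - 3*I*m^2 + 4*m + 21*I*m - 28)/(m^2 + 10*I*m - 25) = (m^3 - m^2*(7 + 3*I) + m*(4 + 21*I) - 28)/(m^2 + 10*I*m - 25)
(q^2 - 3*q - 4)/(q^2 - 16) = (q + 1)/(q + 4)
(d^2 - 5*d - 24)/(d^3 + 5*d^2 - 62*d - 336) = (d + 3)/(d^2 + 13*d + 42)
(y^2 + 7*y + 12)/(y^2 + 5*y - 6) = (y^2 + 7*y + 12)/(y^2 + 5*y - 6)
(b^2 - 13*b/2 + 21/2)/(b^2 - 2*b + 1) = (2*b^2 - 13*b + 21)/(2*(b^2 - 2*b + 1))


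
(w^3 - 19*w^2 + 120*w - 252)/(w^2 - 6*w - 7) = (w^2 - 12*w + 36)/(w + 1)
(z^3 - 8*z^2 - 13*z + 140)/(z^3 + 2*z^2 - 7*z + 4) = (z^2 - 12*z + 35)/(z^2 - 2*z + 1)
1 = 1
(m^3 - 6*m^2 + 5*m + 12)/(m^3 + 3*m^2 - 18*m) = (m^2 - 3*m - 4)/(m*(m + 6))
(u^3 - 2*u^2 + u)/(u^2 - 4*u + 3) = u*(u - 1)/(u - 3)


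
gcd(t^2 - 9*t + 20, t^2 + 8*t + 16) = 1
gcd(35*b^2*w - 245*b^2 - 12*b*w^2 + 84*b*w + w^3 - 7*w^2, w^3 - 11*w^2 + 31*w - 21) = w - 7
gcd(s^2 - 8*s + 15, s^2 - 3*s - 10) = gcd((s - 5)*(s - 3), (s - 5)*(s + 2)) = s - 5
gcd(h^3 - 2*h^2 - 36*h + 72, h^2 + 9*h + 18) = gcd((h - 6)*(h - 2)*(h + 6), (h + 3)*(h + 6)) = h + 6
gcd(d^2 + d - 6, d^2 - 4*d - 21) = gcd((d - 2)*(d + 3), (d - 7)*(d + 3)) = d + 3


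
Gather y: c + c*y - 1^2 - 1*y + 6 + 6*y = c + y*(c + 5) + 5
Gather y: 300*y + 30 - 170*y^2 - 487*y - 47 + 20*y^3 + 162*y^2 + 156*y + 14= 20*y^3 - 8*y^2 - 31*y - 3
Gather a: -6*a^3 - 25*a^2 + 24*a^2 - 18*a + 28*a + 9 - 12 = -6*a^3 - a^2 + 10*a - 3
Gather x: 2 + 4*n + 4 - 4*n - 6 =0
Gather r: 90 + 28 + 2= 120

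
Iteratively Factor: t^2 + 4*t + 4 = (t + 2)*(t + 2)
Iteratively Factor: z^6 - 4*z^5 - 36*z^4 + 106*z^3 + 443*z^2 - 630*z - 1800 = (z - 3)*(z^5 - z^4 - 39*z^3 - 11*z^2 + 410*z + 600) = (z - 3)*(z + 3)*(z^4 - 4*z^3 - 27*z^2 + 70*z + 200) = (z - 3)*(z + 2)*(z + 3)*(z^3 - 6*z^2 - 15*z + 100) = (z - 3)*(z + 2)*(z + 3)*(z + 4)*(z^2 - 10*z + 25) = (z - 5)*(z - 3)*(z + 2)*(z + 3)*(z + 4)*(z - 5)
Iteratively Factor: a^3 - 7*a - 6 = (a + 1)*(a^2 - a - 6) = (a + 1)*(a + 2)*(a - 3)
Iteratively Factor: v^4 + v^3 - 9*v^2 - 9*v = (v + 1)*(v^3 - 9*v) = (v + 1)*(v + 3)*(v^2 - 3*v) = (v - 3)*(v + 1)*(v + 3)*(v)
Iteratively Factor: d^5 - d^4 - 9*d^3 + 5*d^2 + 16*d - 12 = (d - 1)*(d^4 - 9*d^2 - 4*d + 12) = (d - 3)*(d - 1)*(d^3 + 3*d^2 - 4) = (d - 3)*(d - 1)*(d + 2)*(d^2 + d - 2) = (d - 3)*(d - 1)*(d + 2)^2*(d - 1)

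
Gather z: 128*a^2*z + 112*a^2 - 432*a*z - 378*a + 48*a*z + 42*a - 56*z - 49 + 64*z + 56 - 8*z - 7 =112*a^2 - 336*a + z*(128*a^2 - 384*a)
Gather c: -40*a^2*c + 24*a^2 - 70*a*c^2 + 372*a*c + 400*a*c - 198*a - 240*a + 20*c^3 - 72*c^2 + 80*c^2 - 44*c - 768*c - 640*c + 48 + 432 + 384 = 24*a^2 - 438*a + 20*c^3 + c^2*(8 - 70*a) + c*(-40*a^2 + 772*a - 1452) + 864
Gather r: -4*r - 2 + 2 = -4*r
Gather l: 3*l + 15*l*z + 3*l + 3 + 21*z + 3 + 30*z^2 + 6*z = l*(15*z + 6) + 30*z^2 + 27*z + 6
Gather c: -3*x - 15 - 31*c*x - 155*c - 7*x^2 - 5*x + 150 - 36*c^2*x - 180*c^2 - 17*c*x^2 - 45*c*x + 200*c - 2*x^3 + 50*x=c^2*(-36*x - 180) + c*(-17*x^2 - 76*x + 45) - 2*x^3 - 7*x^2 + 42*x + 135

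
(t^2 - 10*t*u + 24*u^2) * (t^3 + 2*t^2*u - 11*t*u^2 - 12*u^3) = t^5 - 8*t^4*u - 7*t^3*u^2 + 146*t^2*u^3 - 144*t*u^4 - 288*u^5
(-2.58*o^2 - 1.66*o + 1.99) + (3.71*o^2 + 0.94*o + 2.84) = 1.13*o^2 - 0.72*o + 4.83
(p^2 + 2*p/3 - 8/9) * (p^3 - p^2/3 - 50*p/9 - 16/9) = p^5 + p^4/3 - 20*p^3/3 - 140*p^2/27 + 304*p/81 + 128/81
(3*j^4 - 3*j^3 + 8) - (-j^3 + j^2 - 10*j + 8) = 3*j^4 - 2*j^3 - j^2 + 10*j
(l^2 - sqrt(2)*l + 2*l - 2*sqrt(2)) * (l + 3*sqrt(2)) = l^3 + 2*l^2 + 2*sqrt(2)*l^2 - 6*l + 4*sqrt(2)*l - 12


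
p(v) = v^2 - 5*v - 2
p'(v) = 2*v - 5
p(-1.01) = 4.07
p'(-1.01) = -7.02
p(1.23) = -6.64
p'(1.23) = -2.54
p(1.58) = -7.40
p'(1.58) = -1.84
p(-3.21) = 24.35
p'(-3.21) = -11.42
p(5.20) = -0.96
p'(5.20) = 5.40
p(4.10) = -5.69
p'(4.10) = 3.20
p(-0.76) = 2.38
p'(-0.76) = -6.52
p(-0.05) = -1.75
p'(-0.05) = -5.10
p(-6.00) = 64.00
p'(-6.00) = -17.00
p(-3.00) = 22.00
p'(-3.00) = -11.00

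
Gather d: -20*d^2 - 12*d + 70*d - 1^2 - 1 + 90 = -20*d^2 + 58*d + 88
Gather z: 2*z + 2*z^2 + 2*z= 2*z^2 + 4*z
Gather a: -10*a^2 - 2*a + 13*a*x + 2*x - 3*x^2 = -10*a^2 + a*(13*x - 2) - 3*x^2 + 2*x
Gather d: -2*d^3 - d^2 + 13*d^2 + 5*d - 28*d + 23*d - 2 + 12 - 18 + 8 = -2*d^3 + 12*d^2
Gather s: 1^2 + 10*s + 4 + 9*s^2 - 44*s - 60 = 9*s^2 - 34*s - 55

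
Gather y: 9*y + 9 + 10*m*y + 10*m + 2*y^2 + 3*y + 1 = 10*m + 2*y^2 + y*(10*m + 12) + 10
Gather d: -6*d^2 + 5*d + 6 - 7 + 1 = -6*d^2 + 5*d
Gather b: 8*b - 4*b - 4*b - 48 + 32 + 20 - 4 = 0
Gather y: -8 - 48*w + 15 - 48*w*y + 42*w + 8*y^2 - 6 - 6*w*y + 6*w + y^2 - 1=-54*w*y + 9*y^2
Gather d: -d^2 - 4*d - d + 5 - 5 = -d^2 - 5*d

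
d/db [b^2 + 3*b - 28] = 2*b + 3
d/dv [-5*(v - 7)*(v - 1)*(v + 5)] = -15*v^2 + 30*v + 165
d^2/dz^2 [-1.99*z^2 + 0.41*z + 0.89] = -3.98000000000000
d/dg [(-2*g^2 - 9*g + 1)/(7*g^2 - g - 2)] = (65*g^2 - 6*g + 19)/(49*g^4 - 14*g^3 - 27*g^2 + 4*g + 4)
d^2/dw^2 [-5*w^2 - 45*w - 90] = -10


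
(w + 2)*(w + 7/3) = w^2 + 13*w/3 + 14/3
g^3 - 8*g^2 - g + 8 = (g - 8)*(g - 1)*(g + 1)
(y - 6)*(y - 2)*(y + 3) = y^3 - 5*y^2 - 12*y + 36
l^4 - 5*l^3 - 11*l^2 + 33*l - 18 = (l - 6)*(l - 1)^2*(l + 3)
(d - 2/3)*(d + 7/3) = d^2 + 5*d/3 - 14/9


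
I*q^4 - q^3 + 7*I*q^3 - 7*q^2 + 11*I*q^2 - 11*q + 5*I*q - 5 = (q + 1)*(q + 5)*(q + I)*(I*q + I)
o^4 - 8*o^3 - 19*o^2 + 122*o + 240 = (o - 8)*(o - 5)*(o + 2)*(o + 3)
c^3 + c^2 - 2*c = c*(c - 1)*(c + 2)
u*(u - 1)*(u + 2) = u^3 + u^2 - 2*u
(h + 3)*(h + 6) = h^2 + 9*h + 18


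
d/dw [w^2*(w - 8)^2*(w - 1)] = w*(5*w^3 - 68*w^2 + 240*w - 128)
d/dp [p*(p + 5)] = 2*p + 5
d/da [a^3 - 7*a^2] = a*(3*a - 14)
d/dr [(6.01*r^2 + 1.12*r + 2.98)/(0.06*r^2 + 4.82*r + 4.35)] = (28.901*r^2 + 51.9294*r - 9.4916)/(0.0036*r^4 + 0.5784*r^3 + 23.7544*r^2 + 41.934*r + 18.9225)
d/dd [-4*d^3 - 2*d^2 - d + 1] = -12*d^2 - 4*d - 1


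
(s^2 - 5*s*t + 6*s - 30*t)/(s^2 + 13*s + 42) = (s - 5*t)/(s + 7)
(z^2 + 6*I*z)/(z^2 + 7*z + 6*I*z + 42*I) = z/(z + 7)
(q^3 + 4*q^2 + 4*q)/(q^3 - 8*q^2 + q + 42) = q*(q + 2)/(q^2 - 10*q + 21)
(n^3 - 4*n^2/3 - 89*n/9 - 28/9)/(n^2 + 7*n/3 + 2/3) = (3*n^2 - 5*n - 28)/(3*(n + 2))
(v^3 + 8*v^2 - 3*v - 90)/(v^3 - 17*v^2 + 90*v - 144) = (v^2 + 11*v + 30)/(v^2 - 14*v + 48)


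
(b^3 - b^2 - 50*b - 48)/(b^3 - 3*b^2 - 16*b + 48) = (b^3 - b^2 - 50*b - 48)/(b^3 - 3*b^2 - 16*b + 48)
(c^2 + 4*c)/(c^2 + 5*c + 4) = c/(c + 1)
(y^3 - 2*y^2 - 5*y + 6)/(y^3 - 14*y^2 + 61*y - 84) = (y^2 + y - 2)/(y^2 - 11*y + 28)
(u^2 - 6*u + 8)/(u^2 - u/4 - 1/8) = 8*(-u^2 + 6*u - 8)/(-8*u^2 + 2*u + 1)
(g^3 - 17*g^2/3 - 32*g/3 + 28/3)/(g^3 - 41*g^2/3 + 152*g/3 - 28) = (g + 2)/(g - 6)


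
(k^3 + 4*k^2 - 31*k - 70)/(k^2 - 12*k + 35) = (k^2 + 9*k + 14)/(k - 7)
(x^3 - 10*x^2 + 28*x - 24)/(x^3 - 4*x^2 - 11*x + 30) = (x^2 - 8*x + 12)/(x^2 - 2*x - 15)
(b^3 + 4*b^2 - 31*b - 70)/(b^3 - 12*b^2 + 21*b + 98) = (b^2 + 2*b - 35)/(b^2 - 14*b + 49)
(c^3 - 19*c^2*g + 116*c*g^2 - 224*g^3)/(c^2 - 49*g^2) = (c^2 - 12*c*g + 32*g^2)/(c + 7*g)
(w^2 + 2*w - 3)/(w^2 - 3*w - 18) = (w - 1)/(w - 6)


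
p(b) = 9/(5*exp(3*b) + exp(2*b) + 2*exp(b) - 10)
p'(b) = 9*(-15*exp(3*b) - 2*exp(2*b) - 2*exp(b))/(5*exp(3*b) + exp(2*b) + 2*exp(b) - 10)^2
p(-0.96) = -1.02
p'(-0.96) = -0.22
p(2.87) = 0.00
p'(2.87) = -0.00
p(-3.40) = -0.91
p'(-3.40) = -0.01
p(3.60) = 0.00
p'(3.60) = -0.00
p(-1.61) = -0.95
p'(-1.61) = -0.06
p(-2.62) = -0.91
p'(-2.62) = -0.02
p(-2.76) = -0.91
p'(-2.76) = -0.01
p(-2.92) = -0.91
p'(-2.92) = -0.01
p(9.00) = 0.00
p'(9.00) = 0.00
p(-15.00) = -0.90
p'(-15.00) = 0.00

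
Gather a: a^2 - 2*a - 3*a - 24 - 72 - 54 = a^2 - 5*a - 150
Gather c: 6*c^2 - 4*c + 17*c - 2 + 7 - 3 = 6*c^2 + 13*c + 2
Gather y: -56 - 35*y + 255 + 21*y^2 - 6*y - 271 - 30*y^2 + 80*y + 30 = -9*y^2 + 39*y - 42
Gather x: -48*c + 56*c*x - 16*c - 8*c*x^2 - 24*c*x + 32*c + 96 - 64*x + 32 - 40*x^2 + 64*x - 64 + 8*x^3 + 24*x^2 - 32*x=-32*c + 8*x^3 + x^2*(-8*c - 16) + x*(32*c - 32) + 64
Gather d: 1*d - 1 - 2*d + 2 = 1 - d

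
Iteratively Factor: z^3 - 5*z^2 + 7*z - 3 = (z - 1)*(z^2 - 4*z + 3) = (z - 1)^2*(z - 3)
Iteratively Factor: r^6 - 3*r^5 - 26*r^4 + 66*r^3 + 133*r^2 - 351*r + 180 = (r + 3)*(r^5 - 6*r^4 - 8*r^3 + 90*r^2 - 137*r + 60) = (r - 1)*(r + 3)*(r^4 - 5*r^3 - 13*r^2 + 77*r - 60) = (r - 5)*(r - 1)*(r + 3)*(r^3 - 13*r + 12) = (r - 5)*(r - 1)^2*(r + 3)*(r^2 + r - 12) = (r - 5)*(r - 1)^2*(r + 3)*(r + 4)*(r - 3)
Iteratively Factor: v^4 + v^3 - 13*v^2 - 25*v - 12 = (v + 3)*(v^3 - 2*v^2 - 7*v - 4) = (v + 1)*(v + 3)*(v^2 - 3*v - 4) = (v + 1)^2*(v + 3)*(v - 4)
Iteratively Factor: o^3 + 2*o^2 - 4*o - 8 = (o - 2)*(o^2 + 4*o + 4) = (o - 2)*(o + 2)*(o + 2)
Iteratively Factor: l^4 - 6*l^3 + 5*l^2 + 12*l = (l + 1)*(l^3 - 7*l^2 + 12*l) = (l - 3)*(l + 1)*(l^2 - 4*l) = l*(l - 3)*(l + 1)*(l - 4)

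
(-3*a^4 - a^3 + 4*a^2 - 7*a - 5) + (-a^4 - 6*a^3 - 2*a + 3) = -4*a^4 - 7*a^3 + 4*a^2 - 9*a - 2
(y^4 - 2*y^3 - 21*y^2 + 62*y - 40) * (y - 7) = y^5 - 9*y^4 - 7*y^3 + 209*y^2 - 474*y + 280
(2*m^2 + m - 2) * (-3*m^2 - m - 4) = -6*m^4 - 5*m^3 - 3*m^2 - 2*m + 8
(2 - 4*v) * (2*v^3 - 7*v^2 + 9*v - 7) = -8*v^4 + 32*v^3 - 50*v^2 + 46*v - 14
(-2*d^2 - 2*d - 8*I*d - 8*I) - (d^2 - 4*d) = -3*d^2 + 2*d - 8*I*d - 8*I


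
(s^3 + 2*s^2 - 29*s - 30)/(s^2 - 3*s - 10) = (s^2 + 7*s + 6)/(s + 2)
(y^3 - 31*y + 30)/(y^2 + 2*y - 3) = (y^2 + y - 30)/(y + 3)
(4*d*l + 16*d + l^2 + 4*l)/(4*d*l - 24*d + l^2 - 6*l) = (l + 4)/(l - 6)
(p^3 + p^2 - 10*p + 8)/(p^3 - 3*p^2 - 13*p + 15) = (p^2 + 2*p - 8)/(p^2 - 2*p - 15)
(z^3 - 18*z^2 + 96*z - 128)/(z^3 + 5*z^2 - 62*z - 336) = (z^2 - 10*z + 16)/(z^2 + 13*z + 42)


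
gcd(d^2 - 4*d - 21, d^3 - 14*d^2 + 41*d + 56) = d - 7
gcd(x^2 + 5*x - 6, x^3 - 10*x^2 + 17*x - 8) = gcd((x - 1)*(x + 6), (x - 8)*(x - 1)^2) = x - 1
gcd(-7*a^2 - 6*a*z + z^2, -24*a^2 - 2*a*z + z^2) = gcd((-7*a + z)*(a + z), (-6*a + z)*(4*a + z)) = 1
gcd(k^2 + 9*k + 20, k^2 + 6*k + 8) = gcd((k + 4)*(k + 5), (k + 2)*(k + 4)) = k + 4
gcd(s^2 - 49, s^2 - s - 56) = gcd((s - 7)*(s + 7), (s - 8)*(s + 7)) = s + 7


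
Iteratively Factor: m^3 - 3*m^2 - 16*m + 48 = (m + 4)*(m^2 - 7*m + 12) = (m - 3)*(m + 4)*(m - 4)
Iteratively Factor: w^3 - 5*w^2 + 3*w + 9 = (w - 3)*(w^2 - 2*w - 3) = (w - 3)^2*(w + 1)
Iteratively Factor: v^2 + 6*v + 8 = (v + 4)*(v + 2)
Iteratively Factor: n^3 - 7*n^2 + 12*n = (n - 4)*(n^2 - 3*n) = n*(n - 4)*(n - 3)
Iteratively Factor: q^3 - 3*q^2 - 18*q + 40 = (q + 4)*(q^2 - 7*q + 10) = (q - 5)*(q + 4)*(q - 2)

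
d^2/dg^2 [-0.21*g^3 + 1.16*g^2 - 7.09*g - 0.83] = 2.32 - 1.26*g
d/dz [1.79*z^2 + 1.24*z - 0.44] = 3.58*z + 1.24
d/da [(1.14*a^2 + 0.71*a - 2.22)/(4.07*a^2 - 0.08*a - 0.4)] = (-2.9809*a^2 + 17.1588*a - 0.4616)/(16.5649*a^4 - 0.6512*a^3 - 3.2496*a^2 + 0.064*a + 0.16)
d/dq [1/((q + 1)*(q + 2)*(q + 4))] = (-(q + 1)*(q + 2) - (q + 1)*(q + 4) - (q + 2)*(q + 4))/((q + 1)^2*(q + 2)^2*(q + 4)^2)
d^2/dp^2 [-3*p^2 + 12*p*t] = -6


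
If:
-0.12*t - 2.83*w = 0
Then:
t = -23.5833333333333*w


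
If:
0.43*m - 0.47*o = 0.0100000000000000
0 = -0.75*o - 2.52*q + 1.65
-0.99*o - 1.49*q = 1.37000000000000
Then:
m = -4.67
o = -4.29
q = 1.93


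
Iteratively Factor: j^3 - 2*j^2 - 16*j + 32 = (j - 2)*(j^2 - 16) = (j - 4)*(j - 2)*(j + 4)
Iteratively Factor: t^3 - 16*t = (t + 4)*(t^2 - 4*t) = t*(t + 4)*(t - 4)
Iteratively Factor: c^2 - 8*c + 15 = (c - 5)*(c - 3)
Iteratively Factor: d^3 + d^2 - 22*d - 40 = (d + 2)*(d^2 - d - 20) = (d - 5)*(d + 2)*(d + 4)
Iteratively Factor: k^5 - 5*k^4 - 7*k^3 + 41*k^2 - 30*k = (k)*(k^4 - 5*k^3 - 7*k^2 + 41*k - 30) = k*(k + 3)*(k^3 - 8*k^2 + 17*k - 10) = k*(k - 5)*(k + 3)*(k^2 - 3*k + 2) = k*(k - 5)*(k - 1)*(k + 3)*(k - 2)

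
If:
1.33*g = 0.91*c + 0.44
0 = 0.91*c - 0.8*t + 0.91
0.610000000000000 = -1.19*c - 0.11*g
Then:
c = -0.51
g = -0.02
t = 0.56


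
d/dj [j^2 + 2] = 2*j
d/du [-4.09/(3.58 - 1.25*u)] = -5.1125/(1.25*u - 3.58)^2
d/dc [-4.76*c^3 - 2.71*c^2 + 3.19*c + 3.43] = -14.28*c^2 - 5.42*c + 3.19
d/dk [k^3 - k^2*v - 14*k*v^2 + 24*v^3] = 3*k^2 - 2*k*v - 14*v^2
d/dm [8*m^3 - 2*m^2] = 4*m*(6*m - 1)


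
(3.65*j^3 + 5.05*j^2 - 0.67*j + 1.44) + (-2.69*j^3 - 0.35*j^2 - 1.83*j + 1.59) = 0.96*j^3 + 4.7*j^2 - 2.5*j + 3.03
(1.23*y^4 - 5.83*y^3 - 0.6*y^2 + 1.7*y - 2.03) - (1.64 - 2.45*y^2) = 1.23*y^4 - 5.83*y^3 + 1.85*y^2 + 1.7*y - 3.67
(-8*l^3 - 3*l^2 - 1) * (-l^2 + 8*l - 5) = 8*l^5 - 61*l^4 + 16*l^3 + 16*l^2 - 8*l + 5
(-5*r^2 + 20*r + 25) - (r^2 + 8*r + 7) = -6*r^2 + 12*r + 18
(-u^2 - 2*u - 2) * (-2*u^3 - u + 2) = 2*u^5 + 4*u^4 + 5*u^3 - 2*u - 4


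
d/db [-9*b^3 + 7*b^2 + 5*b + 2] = -27*b^2 + 14*b + 5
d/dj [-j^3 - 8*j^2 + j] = -3*j^2 - 16*j + 1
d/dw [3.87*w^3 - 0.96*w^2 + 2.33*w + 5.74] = 11.61*w^2 - 1.92*w + 2.33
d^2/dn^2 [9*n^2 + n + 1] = 18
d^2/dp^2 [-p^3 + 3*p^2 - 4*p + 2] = 6 - 6*p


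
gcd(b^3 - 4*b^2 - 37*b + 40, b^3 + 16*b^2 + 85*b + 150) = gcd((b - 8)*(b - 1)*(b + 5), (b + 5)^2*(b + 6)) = b + 5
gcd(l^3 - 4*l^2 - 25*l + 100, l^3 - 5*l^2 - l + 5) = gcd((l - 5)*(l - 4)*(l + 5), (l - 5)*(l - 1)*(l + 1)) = l - 5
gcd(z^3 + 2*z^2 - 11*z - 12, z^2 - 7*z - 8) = z + 1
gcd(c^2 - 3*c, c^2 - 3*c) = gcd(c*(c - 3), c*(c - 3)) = c^2 - 3*c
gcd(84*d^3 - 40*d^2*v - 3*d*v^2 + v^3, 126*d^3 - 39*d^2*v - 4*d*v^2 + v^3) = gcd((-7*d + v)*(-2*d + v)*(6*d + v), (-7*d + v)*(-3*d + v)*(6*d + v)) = -42*d^2 - d*v + v^2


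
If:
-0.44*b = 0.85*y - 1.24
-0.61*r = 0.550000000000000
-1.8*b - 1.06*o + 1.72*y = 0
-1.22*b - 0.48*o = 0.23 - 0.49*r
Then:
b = -1046.94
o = 2659.57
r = -0.90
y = 543.40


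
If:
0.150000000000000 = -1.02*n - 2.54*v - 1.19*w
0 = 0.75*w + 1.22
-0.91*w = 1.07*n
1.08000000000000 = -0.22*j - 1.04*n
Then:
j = -11.45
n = 1.38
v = 0.15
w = -1.63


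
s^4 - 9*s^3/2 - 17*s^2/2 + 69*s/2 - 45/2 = (s - 5)*(s - 3/2)*(s - 1)*(s + 3)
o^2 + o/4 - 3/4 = (o - 3/4)*(o + 1)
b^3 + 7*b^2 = b^2*(b + 7)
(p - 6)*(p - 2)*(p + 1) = p^3 - 7*p^2 + 4*p + 12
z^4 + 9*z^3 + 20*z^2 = z^2*(z + 4)*(z + 5)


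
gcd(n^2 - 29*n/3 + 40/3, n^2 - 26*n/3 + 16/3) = n - 8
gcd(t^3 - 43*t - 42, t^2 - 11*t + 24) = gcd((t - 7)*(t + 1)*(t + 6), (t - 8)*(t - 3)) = 1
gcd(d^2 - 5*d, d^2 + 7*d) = d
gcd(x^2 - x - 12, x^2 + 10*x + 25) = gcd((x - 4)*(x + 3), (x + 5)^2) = 1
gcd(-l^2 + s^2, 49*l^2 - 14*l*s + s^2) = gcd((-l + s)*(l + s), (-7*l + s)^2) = 1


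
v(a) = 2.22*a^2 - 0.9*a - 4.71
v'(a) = 4.44*a - 0.9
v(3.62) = 21.12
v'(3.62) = 15.17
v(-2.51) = 11.54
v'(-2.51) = -12.04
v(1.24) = -2.41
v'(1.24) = 4.61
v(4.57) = 37.54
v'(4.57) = 19.39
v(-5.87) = 77.07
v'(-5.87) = -26.96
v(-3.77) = 30.24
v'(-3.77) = -17.64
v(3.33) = 16.91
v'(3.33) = 13.89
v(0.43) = -4.69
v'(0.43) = 1.01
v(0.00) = -4.71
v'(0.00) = -0.90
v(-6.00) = 80.61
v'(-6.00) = -27.54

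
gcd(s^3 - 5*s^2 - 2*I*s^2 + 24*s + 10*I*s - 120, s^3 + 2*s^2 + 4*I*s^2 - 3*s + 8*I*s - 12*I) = s + 4*I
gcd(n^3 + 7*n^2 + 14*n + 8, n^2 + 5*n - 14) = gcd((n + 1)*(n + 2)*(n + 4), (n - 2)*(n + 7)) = 1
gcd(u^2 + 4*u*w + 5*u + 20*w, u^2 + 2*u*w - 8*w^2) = u + 4*w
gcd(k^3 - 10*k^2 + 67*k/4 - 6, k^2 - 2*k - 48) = k - 8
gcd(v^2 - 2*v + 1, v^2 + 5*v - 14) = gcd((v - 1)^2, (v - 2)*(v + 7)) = 1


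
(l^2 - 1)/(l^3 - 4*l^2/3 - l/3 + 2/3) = 3*(l + 1)/(3*l^2 - l - 2)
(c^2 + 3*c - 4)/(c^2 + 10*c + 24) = (c - 1)/(c + 6)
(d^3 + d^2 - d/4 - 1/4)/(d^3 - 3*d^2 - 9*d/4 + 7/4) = (2*d + 1)/(2*d - 7)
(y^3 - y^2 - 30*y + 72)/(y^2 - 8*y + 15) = (y^2 + 2*y - 24)/(y - 5)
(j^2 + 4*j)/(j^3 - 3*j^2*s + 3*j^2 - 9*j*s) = (j + 4)/(j^2 - 3*j*s + 3*j - 9*s)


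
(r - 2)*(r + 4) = r^2 + 2*r - 8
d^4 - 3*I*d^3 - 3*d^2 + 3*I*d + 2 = (d - 1)*(d + 1)*(d - 2*I)*(d - I)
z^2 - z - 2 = (z - 2)*(z + 1)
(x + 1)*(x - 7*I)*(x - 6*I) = x^3 + x^2 - 13*I*x^2 - 42*x - 13*I*x - 42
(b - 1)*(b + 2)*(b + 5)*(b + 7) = b^4 + 13*b^3 + 45*b^2 + 11*b - 70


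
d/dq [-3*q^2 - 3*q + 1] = -6*q - 3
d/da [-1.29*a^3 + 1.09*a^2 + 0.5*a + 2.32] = -3.87*a^2 + 2.18*a + 0.5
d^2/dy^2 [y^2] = 2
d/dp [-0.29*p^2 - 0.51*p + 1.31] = -0.58*p - 0.51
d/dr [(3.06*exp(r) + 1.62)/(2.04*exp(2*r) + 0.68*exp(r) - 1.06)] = (-(3.06*exp(r) + 1.62)*(4.08*exp(r) + 0.68) + 6.2424*exp(2*r) + 2.0808*exp(r) - 3.2436)*exp(r)/(2.04*exp(2*r) + 0.68*exp(r) - 1.06)^2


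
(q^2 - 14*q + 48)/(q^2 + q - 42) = (q - 8)/(q + 7)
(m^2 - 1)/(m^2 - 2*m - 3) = (m - 1)/(m - 3)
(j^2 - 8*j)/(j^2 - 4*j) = (j - 8)/(j - 4)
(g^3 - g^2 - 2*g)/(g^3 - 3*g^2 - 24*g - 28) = g*(-g^2 + g + 2)/(-g^3 + 3*g^2 + 24*g + 28)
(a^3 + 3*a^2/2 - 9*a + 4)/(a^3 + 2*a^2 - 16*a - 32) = (a^2 - 5*a/2 + 1)/(a^2 - 2*a - 8)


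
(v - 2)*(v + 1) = v^2 - v - 2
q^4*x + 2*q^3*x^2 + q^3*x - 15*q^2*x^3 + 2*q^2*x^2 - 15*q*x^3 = q*(q - 3*x)*(q + 5*x)*(q*x + x)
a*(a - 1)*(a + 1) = a^3 - a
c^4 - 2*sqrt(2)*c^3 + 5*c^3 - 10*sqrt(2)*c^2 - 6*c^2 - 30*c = c*(c + 5)*(c - 3*sqrt(2))*(c + sqrt(2))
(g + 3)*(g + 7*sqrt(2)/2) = g^2 + 3*g + 7*sqrt(2)*g/2 + 21*sqrt(2)/2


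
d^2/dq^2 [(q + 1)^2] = 2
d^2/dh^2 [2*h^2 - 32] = 4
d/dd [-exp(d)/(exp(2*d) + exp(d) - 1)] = (exp(2*d) + 1)*exp(d)/(exp(4*d) + 2*exp(3*d) - exp(2*d) - 2*exp(d) + 1)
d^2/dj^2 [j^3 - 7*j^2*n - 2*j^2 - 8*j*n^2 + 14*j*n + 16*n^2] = 6*j - 14*n - 4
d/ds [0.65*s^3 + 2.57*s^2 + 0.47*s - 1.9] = 1.95*s^2 + 5.14*s + 0.47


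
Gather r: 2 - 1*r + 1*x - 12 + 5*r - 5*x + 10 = 4*r - 4*x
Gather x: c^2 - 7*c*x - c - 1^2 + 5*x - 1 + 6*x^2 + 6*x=c^2 - c + 6*x^2 + x*(11 - 7*c) - 2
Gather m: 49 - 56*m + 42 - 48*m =91 - 104*m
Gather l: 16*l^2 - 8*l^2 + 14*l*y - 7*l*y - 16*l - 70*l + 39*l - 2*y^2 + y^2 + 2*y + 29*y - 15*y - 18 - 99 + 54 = 8*l^2 + l*(7*y - 47) - y^2 + 16*y - 63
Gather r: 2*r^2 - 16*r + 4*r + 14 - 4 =2*r^2 - 12*r + 10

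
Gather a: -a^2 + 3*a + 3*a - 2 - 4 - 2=-a^2 + 6*a - 8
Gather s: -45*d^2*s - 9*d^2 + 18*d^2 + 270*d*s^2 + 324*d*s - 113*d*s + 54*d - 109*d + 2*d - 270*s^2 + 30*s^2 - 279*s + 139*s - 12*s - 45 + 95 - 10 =9*d^2 - 53*d + s^2*(270*d - 240) + s*(-45*d^2 + 211*d - 152) + 40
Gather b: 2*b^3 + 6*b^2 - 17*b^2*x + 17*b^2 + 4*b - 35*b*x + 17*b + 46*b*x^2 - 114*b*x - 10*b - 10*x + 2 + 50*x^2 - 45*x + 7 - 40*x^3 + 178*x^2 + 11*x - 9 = 2*b^3 + b^2*(23 - 17*x) + b*(46*x^2 - 149*x + 11) - 40*x^3 + 228*x^2 - 44*x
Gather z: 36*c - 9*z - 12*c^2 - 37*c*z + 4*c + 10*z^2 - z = -12*c^2 + 40*c + 10*z^2 + z*(-37*c - 10)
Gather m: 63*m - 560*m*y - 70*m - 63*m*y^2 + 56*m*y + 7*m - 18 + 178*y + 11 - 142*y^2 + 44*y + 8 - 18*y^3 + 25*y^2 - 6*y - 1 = m*(-63*y^2 - 504*y) - 18*y^3 - 117*y^2 + 216*y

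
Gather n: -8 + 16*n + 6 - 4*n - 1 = 12*n - 3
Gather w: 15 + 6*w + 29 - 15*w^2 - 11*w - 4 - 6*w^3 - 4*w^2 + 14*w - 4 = -6*w^3 - 19*w^2 + 9*w + 36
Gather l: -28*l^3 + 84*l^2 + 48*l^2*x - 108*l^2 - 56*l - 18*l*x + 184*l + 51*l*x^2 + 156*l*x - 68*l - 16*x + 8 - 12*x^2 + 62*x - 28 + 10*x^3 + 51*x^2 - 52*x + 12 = -28*l^3 + l^2*(48*x - 24) + l*(51*x^2 + 138*x + 60) + 10*x^3 + 39*x^2 - 6*x - 8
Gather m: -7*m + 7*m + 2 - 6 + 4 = 0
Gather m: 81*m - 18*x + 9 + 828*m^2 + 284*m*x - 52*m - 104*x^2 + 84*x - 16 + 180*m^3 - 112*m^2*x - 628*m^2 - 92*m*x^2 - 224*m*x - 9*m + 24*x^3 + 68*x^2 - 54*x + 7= 180*m^3 + m^2*(200 - 112*x) + m*(-92*x^2 + 60*x + 20) + 24*x^3 - 36*x^2 + 12*x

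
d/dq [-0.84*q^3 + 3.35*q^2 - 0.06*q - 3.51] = -2.52*q^2 + 6.7*q - 0.06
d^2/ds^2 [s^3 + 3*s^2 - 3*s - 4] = 6*s + 6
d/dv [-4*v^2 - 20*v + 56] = -8*v - 20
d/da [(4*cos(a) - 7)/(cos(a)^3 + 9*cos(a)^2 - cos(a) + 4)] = (8*cos(a)^3 + 15*cos(a)^2 - 126*cos(a) - 9)*sin(a)/(sin(a)^2*cos(a) + 9*sin(a)^2 - 13)^2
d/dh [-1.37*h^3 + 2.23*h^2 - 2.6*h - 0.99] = -4.11*h^2 + 4.46*h - 2.6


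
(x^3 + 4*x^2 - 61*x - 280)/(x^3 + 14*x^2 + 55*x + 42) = (x^2 - 3*x - 40)/(x^2 + 7*x + 6)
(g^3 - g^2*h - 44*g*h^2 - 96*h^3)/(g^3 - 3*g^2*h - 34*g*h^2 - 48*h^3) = (g + 4*h)/(g + 2*h)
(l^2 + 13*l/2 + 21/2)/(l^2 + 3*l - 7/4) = 2*(l + 3)/(2*l - 1)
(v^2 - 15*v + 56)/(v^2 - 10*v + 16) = (v - 7)/(v - 2)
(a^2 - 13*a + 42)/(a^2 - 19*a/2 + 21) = 2*(a - 7)/(2*a - 7)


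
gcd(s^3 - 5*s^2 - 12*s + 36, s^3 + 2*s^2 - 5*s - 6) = s^2 + s - 6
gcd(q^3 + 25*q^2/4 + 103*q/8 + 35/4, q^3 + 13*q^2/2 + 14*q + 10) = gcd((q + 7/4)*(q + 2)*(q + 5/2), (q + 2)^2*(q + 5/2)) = q^2 + 9*q/2 + 5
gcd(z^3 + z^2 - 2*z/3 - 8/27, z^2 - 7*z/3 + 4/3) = 1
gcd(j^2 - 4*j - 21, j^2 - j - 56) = 1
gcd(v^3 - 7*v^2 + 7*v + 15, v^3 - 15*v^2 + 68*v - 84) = 1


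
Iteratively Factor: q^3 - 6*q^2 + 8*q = (q - 4)*(q^2 - 2*q) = (q - 4)*(q - 2)*(q)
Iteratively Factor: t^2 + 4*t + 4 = (t + 2)*(t + 2)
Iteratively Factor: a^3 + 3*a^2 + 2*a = (a + 1)*(a^2 + 2*a) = (a + 1)*(a + 2)*(a)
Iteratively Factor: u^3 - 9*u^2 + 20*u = (u - 4)*(u^2 - 5*u) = (u - 5)*(u - 4)*(u)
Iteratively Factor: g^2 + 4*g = (g + 4)*(g)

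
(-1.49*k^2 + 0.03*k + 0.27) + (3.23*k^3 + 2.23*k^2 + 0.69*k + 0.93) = 3.23*k^3 + 0.74*k^2 + 0.72*k + 1.2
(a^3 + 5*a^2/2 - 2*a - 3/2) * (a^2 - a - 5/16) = a^5 + 3*a^4/2 - 77*a^3/16 - 9*a^2/32 + 17*a/8 + 15/32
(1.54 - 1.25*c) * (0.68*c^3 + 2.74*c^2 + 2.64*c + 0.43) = -0.85*c^4 - 2.3778*c^3 + 0.9196*c^2 + 3.5281*c + 0.6622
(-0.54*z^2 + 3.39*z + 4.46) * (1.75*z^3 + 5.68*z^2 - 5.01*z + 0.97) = -0.945*z^5 + 2.8653*z^4 + 29.7656*z^3 + 7.8251*z^2 - 19.0563*z + 4.3262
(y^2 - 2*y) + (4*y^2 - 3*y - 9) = 5*y^2 - 5*y - 9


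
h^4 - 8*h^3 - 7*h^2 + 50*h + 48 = (h - 8)*(h - 3)*(h + 1)*(h + 2)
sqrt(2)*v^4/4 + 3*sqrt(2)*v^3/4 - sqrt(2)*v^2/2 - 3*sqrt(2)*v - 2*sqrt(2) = (v/2 + 1)*(v - 2)*(v + 1)*(sqrt(2)*v/2 + sqrt(2))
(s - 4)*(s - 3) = s^2 - 7*s + 12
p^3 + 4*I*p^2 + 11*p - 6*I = (p - I)^2*(p + 6*I)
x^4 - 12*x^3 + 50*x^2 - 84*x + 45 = (x - 5)*(x - 3)^2*(x - 1)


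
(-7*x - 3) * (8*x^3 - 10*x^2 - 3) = -56*x^4 + 46*x^3 + 30*x^2 + 21*x + 9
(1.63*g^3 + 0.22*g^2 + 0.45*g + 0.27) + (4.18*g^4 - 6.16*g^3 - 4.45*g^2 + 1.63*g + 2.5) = 4.18*g^4 - 4.53*g^3 - 4.23*g^2 + 2.08*g + 2.77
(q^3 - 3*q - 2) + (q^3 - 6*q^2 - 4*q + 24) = 2*q^3 - 6*q^2 - 7*q + 22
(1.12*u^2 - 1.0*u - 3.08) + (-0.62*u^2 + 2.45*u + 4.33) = 0.5*u^2 + 1.45*u + 1.25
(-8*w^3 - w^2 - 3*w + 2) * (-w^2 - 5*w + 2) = 8*w^5 + 41*w^4 - 8*w^3 + 11*w^2 - 16*w + 4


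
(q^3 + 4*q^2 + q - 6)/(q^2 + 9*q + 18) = (q^2 + q - 2)/(q + 6)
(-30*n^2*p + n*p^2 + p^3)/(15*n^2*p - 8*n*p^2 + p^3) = (6*n + p)/(-3*n + p)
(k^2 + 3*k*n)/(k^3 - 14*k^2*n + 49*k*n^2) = (k + 3*n)/(k^2 - 14*k*n + 49*n^2)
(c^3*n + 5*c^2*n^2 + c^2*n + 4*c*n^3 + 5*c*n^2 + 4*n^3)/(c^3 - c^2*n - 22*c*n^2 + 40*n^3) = n*(c^3 + 5*c^2*n + c^2 + 4*c*n^2 + 5*c*n + 4*n^2)/(c^3 - c^2*n - 22*c*n^2 + 40*n^3)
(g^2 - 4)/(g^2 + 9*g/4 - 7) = 4*(g^2 - 4)/(4*g^2 + 9*g - 28)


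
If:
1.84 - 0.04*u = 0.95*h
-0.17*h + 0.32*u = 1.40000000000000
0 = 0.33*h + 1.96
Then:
No Solution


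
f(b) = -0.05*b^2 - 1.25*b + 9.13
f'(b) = -0.1*b - 1.25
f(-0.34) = 9.55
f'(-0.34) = -1.22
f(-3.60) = 12.98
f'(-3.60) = -0.89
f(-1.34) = 10.72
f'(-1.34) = -1.12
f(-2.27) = 11.71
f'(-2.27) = -1.02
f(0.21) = 8.87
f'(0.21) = -1.27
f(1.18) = 7.59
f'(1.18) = -1.37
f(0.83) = 8.06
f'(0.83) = -1.33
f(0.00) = 9.13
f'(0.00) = -1.25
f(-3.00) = 12.43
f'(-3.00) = -0.95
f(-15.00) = 16.63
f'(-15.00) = 0.25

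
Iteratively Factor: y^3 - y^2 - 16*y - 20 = (y + 2)*(y^2 - 3*y - 10) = (y + 2)^2*(y - 5)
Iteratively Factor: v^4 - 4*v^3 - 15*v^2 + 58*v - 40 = (v - 2)*(v^3 - 2*v^2 - 19*v + 20) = (v - 2)*(v - 1)*(v^2 - v - 20) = (v - 5)*(v - 2)*(v - 1)*(v + 4)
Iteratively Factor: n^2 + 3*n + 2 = (n + 1)*(n + 2)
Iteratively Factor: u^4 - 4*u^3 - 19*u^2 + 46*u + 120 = (u - 5)*(u^3 + u^2 - 14*u - 24) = (u - 5)*(u - 4)*(u^2 + 5*u + 6) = (u - 5)*(u - 4)*(u + 3)*(u + 2)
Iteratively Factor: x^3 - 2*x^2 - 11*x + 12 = (x + 3)*(x^2 - 5*x + 4) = (x - 1)*(x + 3)*(x - 4)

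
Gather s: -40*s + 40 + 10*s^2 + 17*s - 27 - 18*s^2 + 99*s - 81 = -8*s^2 + 76*s - 68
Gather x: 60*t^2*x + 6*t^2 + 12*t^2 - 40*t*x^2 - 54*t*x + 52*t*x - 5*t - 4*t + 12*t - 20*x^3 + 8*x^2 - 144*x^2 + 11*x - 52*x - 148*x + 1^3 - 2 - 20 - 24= 18*t^2 + 3*t - 20*x^3 + x^2*(-40*t - 136) + x*(60*t^2 - 2*t - 189) - 45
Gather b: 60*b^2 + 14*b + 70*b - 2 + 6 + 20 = 60*b^2 + 84*b + 24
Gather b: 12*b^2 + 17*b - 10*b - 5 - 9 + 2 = 12*b^2 + 7*b - 12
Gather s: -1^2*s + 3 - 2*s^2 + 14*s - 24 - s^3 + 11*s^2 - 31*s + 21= -s^3 + 9*s^2 - 18*s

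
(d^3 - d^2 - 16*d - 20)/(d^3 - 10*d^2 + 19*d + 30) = (d^2 + 4*d + 4)/(d^2 - 5*d - 6)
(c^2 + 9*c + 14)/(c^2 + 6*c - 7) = (c + 2)/(c - 1)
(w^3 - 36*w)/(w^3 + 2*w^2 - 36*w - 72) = w/(w + 2)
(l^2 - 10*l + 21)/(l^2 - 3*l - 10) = (-l^2 + 10*l - 21)/(-l^2 + 3*l + 10)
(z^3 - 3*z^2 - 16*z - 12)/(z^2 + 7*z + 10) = (z^2 - 5*z - 6)/(z + 5)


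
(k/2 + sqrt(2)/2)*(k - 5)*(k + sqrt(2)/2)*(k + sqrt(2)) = k^4/2 - 5*k^3/2 + 5*sqrt(2)*k^3/4 - 25*sqrt(2)*k^2/4 + 2*k^2 - 10*k + sqrt(2)*k/2 - 5*sqrt(2)/2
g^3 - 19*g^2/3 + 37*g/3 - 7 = (g - 3)*(g - 7/3)*(g - 1)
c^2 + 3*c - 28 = (c - 4)*(c + 7)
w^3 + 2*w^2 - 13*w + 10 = (w - 2)*(w - 1)*(w + 5)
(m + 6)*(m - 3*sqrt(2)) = m^2 - 3*sqrt(2)*m + 6*m - 18*sqrt(2)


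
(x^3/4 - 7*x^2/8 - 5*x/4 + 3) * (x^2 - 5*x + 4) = x^5/4 - 17*x^4/8 + 33*x^3/8 + 23*x^2/4 - 20*x + 12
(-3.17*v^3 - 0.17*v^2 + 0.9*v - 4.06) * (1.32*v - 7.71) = -4.1844*v^4 + 24.2163*v^3 + 2.4987*v^2 - 12.2982*v + 31.3026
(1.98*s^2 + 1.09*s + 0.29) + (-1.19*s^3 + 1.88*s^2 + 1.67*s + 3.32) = -1.19*s^3 + 3.86*s^2 + 2.76*s + 3.61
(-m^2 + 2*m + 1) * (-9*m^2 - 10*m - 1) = 9*m^4 - 8*m^3 - 28*m^2 - 12*m - 1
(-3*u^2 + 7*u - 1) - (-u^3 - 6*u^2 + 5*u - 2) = u^3 + 3*u^2 + 2*u + 1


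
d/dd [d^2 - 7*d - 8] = 2*d - 7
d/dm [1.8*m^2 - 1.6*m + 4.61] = 3.6*m - 1.6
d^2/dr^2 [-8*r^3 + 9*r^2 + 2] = 18 - 48*r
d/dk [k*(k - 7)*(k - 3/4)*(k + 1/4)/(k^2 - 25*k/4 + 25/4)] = (128*k^5 - 1680*k^4 + 7600*k^3 - 10409*k^2 + 2650*k + 525)/(4*(16*k^4 - 200*k^3 + 825*k^2 - 1250*k + 625))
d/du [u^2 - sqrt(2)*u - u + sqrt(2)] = 2*u - sqrt(2) - 1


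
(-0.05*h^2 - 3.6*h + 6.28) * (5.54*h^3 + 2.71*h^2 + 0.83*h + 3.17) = -0.277*h^5 - 20.0795*h^4 + 24.9937*h^3 + 13.8723*h^2 - 6.1996*h + 19.9076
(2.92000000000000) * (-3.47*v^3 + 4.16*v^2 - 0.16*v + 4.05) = -10.1324*v^3 + 12.1472*v^2 - 0.4672*v + 11.826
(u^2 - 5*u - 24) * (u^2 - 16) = u^4 - 5*u^3 - 40*u^2 + 80*u + 384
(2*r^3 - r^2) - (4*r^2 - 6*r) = 2*r^3 - 5*r^2 + 6*r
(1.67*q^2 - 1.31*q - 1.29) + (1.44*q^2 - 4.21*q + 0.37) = 3.11*q^2 - 5.52*q - 0.92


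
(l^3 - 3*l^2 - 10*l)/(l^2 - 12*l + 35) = l*(l + 2)/(l - 7)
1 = 1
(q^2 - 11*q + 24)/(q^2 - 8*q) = (q - 3)/q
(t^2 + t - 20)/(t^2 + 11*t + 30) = (t - 4)/(t + 6)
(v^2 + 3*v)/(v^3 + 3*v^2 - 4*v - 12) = v/(v^2 - 4)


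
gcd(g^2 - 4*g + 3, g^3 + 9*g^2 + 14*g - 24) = g - 1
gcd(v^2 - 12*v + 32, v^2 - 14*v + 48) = v - 8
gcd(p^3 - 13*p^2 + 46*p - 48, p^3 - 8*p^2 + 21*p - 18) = p^2 - 5*p + 6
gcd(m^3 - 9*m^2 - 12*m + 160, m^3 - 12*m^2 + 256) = m^2 - 4*m - 32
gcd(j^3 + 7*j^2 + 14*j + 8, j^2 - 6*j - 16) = j + 2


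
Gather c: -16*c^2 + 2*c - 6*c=-16*c^2 - 4*c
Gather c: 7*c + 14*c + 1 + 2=21*c + 3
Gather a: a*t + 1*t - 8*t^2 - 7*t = a*t - 8*t^2 - 6*t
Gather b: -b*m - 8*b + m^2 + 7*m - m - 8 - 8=b*(-m - 8) + m^2 + 6*m - 16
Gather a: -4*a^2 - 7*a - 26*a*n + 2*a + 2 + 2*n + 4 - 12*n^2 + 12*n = -4*a^2 + a*(-26*n - 5) - 12*n^2 + 14*n + 6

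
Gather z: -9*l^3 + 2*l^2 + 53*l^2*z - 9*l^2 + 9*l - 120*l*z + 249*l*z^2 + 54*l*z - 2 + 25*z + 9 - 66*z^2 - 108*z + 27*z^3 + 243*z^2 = -9*l^3 - 7*l^2 + 9*l + 27*z^3 + z^2*(249*l + 177) + z*(53*l^2 - 66*l - 83) + 7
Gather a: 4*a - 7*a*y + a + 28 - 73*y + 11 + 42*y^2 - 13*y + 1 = a*(5 - 7*y) + 42*y^2 - 86*y + 40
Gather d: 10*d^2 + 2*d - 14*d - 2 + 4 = 10*d^2 - 12*d + 2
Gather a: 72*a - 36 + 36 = 72*a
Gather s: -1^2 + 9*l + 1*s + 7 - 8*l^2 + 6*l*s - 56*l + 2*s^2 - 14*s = -8*l^2 - 47*l + 2*s^2 + s*(6*l - 13) + 6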